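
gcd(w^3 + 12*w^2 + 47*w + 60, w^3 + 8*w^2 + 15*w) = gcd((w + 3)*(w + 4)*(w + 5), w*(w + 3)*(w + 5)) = w^2 + 8*w + 15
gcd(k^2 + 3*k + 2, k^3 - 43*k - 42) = k + 1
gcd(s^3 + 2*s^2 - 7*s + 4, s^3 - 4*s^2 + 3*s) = s - 1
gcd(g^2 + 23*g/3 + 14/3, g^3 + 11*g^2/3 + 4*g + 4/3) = g + 2/3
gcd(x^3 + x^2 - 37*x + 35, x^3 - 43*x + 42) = x^2 + 6*x - 7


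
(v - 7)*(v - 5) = v^2 - 12*v + 35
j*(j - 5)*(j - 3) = j^3 - 8*j^2 + 15*j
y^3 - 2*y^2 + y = y*(y - 1)^2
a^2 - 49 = (a - 7)*(a + 7)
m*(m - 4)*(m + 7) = m^3 + 3*m^2 - 28*m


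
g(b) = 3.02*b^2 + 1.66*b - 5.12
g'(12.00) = 74.14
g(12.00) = 449.68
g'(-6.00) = -34.58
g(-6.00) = 93.64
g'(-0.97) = -4.20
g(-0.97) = -3.89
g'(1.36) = 9.87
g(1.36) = 2.72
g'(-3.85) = -21.59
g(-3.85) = 33.25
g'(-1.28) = -6.07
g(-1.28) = -2.30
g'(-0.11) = 1.00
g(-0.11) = -5.27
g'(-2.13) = -11.21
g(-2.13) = 5.05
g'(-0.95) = -4.08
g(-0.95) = -3.97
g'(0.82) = 6.61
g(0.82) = -1.73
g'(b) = 6.04*b + 1.66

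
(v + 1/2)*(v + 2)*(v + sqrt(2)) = v^3 + sqrt(2)*v^2 + 5*v^2/2 + v + 5*sqrt(2)*v/2 + sqrt(2)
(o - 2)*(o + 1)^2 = o^3 - 3*o - 2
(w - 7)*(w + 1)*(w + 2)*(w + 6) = w^4 + 2*w^3 - 43*w^2 - 128*w - 84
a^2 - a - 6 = (a - 3)*(a + 2)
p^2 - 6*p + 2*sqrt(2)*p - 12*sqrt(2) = (p - 6)*(p + 2*sqrt(2))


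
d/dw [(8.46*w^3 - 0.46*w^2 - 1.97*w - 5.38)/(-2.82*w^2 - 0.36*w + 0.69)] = (-23.8572*w^4 - 6.0912*w^3 + 12.1224*w^2 - 30.978*w - 3.2961)/(7.9524*w^4 + 2.0304*w^3 - 3.762*w^2 - 0.4968*w + 0.4761)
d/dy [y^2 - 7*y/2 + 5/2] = 2*y - 7/2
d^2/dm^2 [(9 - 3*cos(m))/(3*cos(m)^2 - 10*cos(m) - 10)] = 6*(-81*(1 - cos(2*m))^2*cos(m) + 78*(1 - cos(2*m))^2 + 2*cos(m) + 1508*cos(2*m) - 504*cos(3*m) + 18*cos(5*m) - 2724)/(20*cos(m) - 3*cos(2*m) + 17)^3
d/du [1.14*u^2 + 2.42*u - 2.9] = 2.28*u + 2.42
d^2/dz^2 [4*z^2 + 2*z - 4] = 8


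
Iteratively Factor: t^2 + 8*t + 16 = (t + 4)*(t + 4)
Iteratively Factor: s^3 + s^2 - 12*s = (s)*(s^2 + s - 12) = s*(s + 4)*(s - 3)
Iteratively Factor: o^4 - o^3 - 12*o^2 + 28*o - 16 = (o - 2)*(o^3 + o^2 - 10*o + 8) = (o - 2)*(o + 4)*(o^2 - 3*o + 2) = (o - 2)^2*(o + 4)*(o - 1)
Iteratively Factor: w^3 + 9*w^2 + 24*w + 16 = (w + 4)*(w^2 + 5*w + 4) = (w + 1)*(w + 4)*(w + 4)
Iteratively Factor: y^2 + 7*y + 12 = (y + 3)*(y + 4)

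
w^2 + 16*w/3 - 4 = (w - 2/3)*(w + 6)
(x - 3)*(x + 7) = x^2 + 4*x - 21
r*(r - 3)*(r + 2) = r^3 - r^2 - 6*r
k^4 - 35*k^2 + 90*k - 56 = (k - 4)*(k - 2)*(k - 1)*(k + 7)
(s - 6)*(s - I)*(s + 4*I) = s^3 - 6*s^2 + 3*I*s^2 + 4*s - 18*I*s - 24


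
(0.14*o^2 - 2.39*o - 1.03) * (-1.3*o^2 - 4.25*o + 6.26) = -0.182*o^4 + 2.512*o^3 + 12.3729*o^2 - 10.5839*o - 6.4478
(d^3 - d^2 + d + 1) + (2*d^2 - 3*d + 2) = d^3 + d^2 - 2*d + 3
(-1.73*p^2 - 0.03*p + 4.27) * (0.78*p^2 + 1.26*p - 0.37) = -1.3494*p^4 - 2.2032*p^3 + 3.9329*p^2 + 5.3913*p - 1.5799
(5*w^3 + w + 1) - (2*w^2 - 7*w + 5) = 5*w^3 - 2*w^2 + 8*w - 4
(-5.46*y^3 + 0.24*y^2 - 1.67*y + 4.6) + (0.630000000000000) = -5.46*y^3 + 0.24*y^2 - 1.67*y + 5.23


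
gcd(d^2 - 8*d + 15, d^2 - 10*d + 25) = d - 5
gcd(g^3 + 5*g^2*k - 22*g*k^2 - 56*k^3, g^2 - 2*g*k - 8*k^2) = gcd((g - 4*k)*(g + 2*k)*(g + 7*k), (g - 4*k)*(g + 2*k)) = g^2 - 2*g*k - 8*k^2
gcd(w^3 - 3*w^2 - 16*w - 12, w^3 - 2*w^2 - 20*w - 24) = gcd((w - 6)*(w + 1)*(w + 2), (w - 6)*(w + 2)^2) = w^2 - 4*w - 12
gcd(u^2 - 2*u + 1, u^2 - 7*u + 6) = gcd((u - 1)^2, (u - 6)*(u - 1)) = u - 1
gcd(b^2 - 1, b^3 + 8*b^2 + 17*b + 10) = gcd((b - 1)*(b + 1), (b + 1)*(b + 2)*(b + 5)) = b + 1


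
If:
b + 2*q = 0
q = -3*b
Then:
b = 0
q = 0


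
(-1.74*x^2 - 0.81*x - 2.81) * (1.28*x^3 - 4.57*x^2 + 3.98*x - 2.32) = -2.2272*x^5 + 6.915*x^4 - 6.8203*x^3 + 13.6547*x^2 - 9.3046*x + 6.5192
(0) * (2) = 0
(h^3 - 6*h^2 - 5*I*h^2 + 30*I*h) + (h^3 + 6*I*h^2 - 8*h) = 2*h^3 - 6*h^2 + I*h^2 - 8*h + 30*I*h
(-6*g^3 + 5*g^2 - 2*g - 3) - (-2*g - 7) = -6*g^3 + 5*g^2 + 4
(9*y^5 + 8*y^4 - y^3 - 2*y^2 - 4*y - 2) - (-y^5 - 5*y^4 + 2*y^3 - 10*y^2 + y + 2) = 10*y^5 + 13*y^4 - 3*y^3 + 8*y^2 - 5*y - 4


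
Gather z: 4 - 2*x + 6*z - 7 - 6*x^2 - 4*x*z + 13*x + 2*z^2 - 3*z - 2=-6*x^2 + 11*x + 2*z^2 + z*(3 - 4*x) - 5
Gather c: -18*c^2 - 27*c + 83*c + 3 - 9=-18*c^2 + 56*c - 6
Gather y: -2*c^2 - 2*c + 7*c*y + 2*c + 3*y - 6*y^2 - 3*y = -2*c^2 + 7*c*y - 6*y^2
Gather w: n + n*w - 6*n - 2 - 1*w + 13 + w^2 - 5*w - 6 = -5*n + w^2 + w*(n - 6) + 5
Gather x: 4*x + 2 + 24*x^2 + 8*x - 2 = 24*x^2 + 12*x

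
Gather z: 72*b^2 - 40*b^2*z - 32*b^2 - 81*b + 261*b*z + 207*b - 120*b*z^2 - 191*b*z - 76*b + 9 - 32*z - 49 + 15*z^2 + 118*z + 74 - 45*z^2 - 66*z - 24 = 40*b^2 + 50*b + z^2*(-120*b - 30) + z*(-40*b^2 + 70*b + 20) + 10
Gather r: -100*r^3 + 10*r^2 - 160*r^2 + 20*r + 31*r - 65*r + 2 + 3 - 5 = -100*r^3 - 150*r^2 - 14*r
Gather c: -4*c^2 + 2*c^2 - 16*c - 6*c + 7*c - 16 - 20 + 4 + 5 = -2*c^2 - 15*c - 27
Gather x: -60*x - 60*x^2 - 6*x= -60*x^2 - 66*x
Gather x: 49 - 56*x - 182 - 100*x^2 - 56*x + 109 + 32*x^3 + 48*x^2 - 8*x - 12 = 32*x^3 - 52*x^2 - 120*x - 36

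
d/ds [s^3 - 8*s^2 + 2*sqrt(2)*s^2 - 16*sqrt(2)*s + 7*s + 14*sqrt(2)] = 3*s^2 - 16*s + 4*sqrt(2)*s - 16*sqrt(2) + 7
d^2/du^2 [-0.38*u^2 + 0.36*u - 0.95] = -0.760000000000000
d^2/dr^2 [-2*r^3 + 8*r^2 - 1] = 16 - 12*r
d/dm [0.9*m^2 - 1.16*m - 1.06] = 1.8*m - 1.16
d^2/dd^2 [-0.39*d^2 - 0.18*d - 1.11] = -0.780000000000000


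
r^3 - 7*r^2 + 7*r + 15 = (r - 5)*(r - 3)*(r + 1)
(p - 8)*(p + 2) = p^2 - 6*p - 16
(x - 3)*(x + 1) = x^2 - 2*x - 3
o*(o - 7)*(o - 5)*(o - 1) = o^4 - 13*o^3 + 47*o^2 - 35*o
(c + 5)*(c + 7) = c^2 + 12*c + 35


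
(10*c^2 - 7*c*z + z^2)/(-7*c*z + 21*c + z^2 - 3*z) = (-10*c^2 + 7*c*z - z^2)/(7*c*z - 21*c - z^2 + 3*z)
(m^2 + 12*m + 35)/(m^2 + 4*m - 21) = (m + 5)/(m - 3)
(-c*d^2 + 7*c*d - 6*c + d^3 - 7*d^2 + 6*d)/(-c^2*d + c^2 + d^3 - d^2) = (d - 6)/(c + d)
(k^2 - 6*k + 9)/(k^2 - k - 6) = (k - 3)/(k + 2)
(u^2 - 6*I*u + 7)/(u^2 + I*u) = (u - 7*I)/u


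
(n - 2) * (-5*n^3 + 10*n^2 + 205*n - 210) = -5*n^4 + 20*n^3 + 185*n^2 - 620*n + 420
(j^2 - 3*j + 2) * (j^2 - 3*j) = j^4 - 6*j^3 + 11*j^2 - 6*j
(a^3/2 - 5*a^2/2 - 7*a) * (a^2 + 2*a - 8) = a^5/2 - 3*a^4/2 - 16*a^3 + 6*a^2 + 56*a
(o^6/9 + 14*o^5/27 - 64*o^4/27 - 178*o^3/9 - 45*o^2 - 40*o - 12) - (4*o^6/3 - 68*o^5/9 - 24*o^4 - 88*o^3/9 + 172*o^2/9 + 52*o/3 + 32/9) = -11*o^6/9 + 218*o^5/27 + 584*o^4/27 - 10*o^3 - 577*o^2/9 - 172*o/3 - 140/9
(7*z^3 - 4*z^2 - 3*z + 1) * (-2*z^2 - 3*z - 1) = -14*z^5 - 13*z^4 + 11*z^3 + 11*z^2 - 1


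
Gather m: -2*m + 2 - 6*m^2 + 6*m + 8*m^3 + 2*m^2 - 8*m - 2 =8*m^3 - 4*m^2 - 4*m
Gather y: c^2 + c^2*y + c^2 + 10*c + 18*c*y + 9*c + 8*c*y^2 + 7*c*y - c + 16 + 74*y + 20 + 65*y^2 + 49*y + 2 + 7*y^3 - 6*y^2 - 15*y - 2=2*c^2 + 18*c + 7*y^3 + y^2*(8*c + 59) + y*(c^2 + 25*c + 108) + 36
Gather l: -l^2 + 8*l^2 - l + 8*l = 7*l^2 + 7*l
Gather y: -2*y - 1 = -2*y - 1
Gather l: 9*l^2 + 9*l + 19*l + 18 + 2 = 9*l^2 + 28*l + 20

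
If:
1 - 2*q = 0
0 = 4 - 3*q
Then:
No Solution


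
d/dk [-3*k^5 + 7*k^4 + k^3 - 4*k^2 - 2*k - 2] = -15*k^4 + 28*k^3 + 3*k^2 - 8*k - 2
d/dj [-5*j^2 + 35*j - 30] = 35 - 10*j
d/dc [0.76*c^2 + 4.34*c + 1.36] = 1.52*c + 4.34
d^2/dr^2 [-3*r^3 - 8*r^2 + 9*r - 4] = -18*r - 16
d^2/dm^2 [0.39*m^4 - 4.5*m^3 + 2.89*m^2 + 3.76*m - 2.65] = 4.68*m^2 - 27.0*m + 5.78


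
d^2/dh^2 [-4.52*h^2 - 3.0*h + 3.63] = -9.04000000000000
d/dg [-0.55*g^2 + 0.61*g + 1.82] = 0.61 - 1.1*g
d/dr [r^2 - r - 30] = 2*r - 1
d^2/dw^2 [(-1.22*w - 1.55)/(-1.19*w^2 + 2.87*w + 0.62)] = ((3.3138 - 8.7108*w)*(-1.19*w^2 + 2.87*w + 0.62) - (1.22*w + 1.55)*(2.38*w - 2.87)*(4.76*w - 5.74))/(-1.19*w^2 + 2.87*w + 0.62)^3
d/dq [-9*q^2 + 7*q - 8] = 7 - 18*q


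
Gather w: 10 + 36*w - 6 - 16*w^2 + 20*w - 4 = -16*w^2 + 56*w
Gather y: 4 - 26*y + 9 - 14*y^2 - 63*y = -14*y^2 - 89*y + 13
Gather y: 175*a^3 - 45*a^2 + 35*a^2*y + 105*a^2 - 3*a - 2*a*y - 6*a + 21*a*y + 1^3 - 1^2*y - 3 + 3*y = 175*a^3 + 60*a^2 - 9*a + y*(35*a^2 + 19*a + 2) - 2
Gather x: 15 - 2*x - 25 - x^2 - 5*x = -x^2 - 7*x - 10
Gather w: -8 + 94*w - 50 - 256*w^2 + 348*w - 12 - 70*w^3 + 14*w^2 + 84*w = -70*w^3 - 242*w^2 + 526*w - 70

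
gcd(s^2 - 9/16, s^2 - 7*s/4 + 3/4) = s - 3/4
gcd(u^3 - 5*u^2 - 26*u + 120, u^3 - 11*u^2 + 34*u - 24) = u^2 - 10*u + 24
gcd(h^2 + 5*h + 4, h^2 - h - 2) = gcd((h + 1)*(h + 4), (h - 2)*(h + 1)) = h + 1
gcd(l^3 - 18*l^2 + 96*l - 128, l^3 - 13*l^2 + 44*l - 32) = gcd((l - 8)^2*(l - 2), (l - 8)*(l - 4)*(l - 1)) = l - 8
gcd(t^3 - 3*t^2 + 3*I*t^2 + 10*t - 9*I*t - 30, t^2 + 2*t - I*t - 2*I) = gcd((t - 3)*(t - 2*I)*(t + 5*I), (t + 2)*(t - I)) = 1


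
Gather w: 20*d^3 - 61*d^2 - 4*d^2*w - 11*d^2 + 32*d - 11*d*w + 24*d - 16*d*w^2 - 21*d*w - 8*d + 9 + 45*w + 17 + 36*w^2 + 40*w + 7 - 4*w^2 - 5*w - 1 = 20*d^3 - 72*d^2 + 48*d + w^2*(32 - 16*d) + w*(-4*d^2 - 32*d + 80) + 32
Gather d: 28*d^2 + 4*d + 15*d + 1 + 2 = 28*d^2 + 19*d + 3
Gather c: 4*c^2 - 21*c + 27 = 4*c^2 - 21*c + 27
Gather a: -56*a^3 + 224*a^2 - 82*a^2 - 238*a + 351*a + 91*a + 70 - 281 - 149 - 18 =-56*a^3 + 142*a^2 + 204*a - 378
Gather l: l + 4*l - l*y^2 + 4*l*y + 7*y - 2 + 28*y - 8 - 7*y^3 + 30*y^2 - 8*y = l*(-y^2 + 4*y + 5) - 7*y^3 + 30*y^2 + 27*y - 10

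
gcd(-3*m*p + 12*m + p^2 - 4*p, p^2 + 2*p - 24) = p - 4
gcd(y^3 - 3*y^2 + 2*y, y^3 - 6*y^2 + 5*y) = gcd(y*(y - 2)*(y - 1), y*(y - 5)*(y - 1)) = y^2 - y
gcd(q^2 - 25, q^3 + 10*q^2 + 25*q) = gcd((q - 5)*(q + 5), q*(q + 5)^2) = q + 5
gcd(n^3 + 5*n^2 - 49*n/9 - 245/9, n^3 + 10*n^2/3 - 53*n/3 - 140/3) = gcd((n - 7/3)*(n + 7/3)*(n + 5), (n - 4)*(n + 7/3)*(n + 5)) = n^2 + 22*n/3 + 35/3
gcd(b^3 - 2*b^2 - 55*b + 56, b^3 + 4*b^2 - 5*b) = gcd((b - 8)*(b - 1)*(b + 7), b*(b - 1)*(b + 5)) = b - 1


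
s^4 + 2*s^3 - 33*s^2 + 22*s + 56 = (s - 4)*(s - 2)*(s + 1)*(s + 7)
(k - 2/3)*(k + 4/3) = k^2 + 2*k/3 - 8/9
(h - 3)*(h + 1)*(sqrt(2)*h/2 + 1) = sqrt(2)*h^3/2 - sqrt(2)*h^2 + h^2 - 3*sqrt(2)*h/2 - 2*h - 3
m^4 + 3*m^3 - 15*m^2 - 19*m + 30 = (m - 3)*(m - 1)*(m + 2)*(m + 5)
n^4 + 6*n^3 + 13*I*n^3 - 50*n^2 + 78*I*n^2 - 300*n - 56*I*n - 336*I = (n + 6)*(n + 2*I)*(n + 4*I)*(n + 7*I)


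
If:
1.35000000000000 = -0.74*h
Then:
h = -1.82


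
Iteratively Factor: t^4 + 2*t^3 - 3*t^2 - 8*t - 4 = (t + 1)*(t^3 + t^2 - 4*t - 4) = (t + 1)*(t + 2)*(t^2 - t - 2) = (t - 2)*(t + 1)*(t + 2)*(t + 1)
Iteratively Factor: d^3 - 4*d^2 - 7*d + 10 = (d - 5)*(d^2 + d - 2) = (d - 5)*(d - 1)*(d + 2)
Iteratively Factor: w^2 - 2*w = (w - 2)*(w)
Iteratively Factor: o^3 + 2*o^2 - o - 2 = (o + 2)*(o^2 - 1) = (o + 1)*(o + 2)*(o - 1)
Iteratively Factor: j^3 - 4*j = (j + 2)*(j^2 - 2*j) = (j - 2)*(j + 2)*(j)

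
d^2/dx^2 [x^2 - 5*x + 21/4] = 2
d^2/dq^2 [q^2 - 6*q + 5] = 2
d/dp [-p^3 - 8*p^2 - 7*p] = -3*p^2 - 16*p - 7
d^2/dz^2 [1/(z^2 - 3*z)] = 2*(-z*(z - 3) + (2*z - 3)^2)/(z^3*(z - 3)^3)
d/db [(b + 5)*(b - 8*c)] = 2*b - 8*c + 5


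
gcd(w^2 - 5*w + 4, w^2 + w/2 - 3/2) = w - 1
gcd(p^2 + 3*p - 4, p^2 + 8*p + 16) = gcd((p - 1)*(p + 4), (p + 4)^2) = p + 4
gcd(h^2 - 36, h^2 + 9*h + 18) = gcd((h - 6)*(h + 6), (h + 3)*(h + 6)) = h + 6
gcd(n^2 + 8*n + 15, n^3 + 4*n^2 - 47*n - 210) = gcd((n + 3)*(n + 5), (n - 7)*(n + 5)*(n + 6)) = n + 5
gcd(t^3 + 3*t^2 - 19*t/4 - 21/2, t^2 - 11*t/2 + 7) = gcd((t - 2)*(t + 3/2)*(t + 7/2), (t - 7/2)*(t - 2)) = t - 2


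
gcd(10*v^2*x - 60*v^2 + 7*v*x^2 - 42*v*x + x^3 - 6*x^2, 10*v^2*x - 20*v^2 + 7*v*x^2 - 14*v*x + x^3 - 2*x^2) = 10*v^2 + 7*v*x + x^2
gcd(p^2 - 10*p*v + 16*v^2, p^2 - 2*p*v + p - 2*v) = p - 2*v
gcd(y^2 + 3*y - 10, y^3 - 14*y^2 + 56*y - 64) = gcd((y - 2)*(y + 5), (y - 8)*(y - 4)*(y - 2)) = y - 2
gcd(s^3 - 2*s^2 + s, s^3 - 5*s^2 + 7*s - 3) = s^2 - 2*s + 1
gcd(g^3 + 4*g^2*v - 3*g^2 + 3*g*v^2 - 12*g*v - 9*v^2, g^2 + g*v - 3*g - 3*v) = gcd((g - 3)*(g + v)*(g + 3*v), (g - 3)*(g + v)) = g^2 + g*v - 3*g - 3*v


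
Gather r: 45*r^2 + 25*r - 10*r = 45*r^2 + 15*r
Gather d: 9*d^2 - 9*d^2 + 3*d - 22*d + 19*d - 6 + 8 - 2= 0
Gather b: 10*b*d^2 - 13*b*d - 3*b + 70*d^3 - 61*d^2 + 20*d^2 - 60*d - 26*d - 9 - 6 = b*(10*d^2 - 13*d - 3) + 70*d^3 - 41*d^2 - 86*d - 15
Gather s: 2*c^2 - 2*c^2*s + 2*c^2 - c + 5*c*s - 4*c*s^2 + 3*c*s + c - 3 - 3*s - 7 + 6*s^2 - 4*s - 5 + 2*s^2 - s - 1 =4*c^2 + s^2*(8 - 4*c) + s*(-2*c^2 + 8*c - 8) - 16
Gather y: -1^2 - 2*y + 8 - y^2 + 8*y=-y^2 + 6*y + 7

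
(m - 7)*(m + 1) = m^2 - 6*m - 7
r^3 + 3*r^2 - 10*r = r*(r - 2)*(r + 5)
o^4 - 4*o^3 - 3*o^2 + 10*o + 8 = (o - 4)*(o - 2)*(o + 1)^2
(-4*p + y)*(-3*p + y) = 12*p^2 - 7*p*y + y^2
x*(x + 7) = x^2 + 7*x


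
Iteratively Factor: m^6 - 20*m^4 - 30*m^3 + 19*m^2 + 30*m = (m + 3)*(m^5 - 3*m^4 - 11*m^3 + 3*m^2 + 10*m) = m*(m + 3)*(m^4 - 3*m^3 - 11*m^2 + 3*m + 10) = m*(m - 5)*(m + 3)*(m^3 + 2*m^2 - m - 2) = m*(m - 5)*(m + 1)*(m + 3)*(m^2 + m - 2) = m*(m - 5)*(m + 1)*(m + 2)*(m + 3)*(m - 1)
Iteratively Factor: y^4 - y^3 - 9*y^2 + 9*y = (y)*(y^3 - y^2 - 9*y + 9) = y*(y - 1)*(y^2 - 9) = y*(y - 3)*(y - 1)*(y + 3)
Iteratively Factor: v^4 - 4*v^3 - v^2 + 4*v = (v - 4)*(v^3 - v) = (v - 4)*(v - 1)*(v^2 + v) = (v - 4)*(v - 1)*(v + 1)*(v)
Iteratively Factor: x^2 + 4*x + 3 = (x + 3)*(x + 1)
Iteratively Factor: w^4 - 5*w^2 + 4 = (w + 2)*(w^3 - 2*w^2 - w + 2) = (w - 2)*(w + 2)*(w^2 - 1) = (w - 2)*(w + 1)*(w + 2)*(w - 1)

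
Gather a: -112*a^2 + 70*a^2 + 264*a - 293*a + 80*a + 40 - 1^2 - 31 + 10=-42*a^2 + 51*a + 18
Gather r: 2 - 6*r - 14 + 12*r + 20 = 6*r + 8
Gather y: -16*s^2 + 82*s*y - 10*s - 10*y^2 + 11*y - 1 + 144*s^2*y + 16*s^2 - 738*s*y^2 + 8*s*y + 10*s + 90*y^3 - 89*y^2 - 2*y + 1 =90*y^3 + y^2*(-738*s - 99) + y*(144*s^2 + 90*s + 9)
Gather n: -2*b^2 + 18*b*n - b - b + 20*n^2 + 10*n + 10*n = -2*b^2 - 2*b + 20*n^2 + n*(18*b + 20)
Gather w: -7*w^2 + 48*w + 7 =-7*w^2 + 48*w + 7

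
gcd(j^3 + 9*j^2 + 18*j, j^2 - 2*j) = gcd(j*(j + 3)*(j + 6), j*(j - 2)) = j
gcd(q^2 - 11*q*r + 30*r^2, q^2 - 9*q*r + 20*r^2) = q - 5*r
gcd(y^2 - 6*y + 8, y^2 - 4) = y - 2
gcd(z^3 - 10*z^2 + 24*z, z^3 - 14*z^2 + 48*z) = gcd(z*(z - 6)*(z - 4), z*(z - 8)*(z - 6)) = z^2 - 6*z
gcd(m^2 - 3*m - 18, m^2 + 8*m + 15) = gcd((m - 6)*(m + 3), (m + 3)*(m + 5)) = m + 3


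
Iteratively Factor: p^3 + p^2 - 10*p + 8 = (p - 2)*(p^2 + 3*p - 4) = (p - 2)*(p + 4)*(p - 1)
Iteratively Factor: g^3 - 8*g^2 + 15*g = (g - 5)*(g^2 - 3*g) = (g - 5)*(g - 3)*(g)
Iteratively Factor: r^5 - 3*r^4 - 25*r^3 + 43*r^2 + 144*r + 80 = (r + 1)*(r^4 - 4*r^3 - 21*r^2 + 64*r + 80) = (r - 4)*(r + 1)*(r^3 - 21*r - 20) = (r - 4)*(r + 1)^2*(r^2 - r - 20) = (r - 5)*(r - 4)*(r + 1)^2*(r + 4)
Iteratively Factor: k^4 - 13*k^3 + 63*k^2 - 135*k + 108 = (k - 3)*(k^3 - 10*k^2 + 33*k - 36) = (k - 4)*(k - 3)*(k^2 - 6*k + 9) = (k - 4)*(k - 3)^2*(k - 3)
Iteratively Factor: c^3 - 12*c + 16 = (c + 4)*(c^2 - 4*c + 4) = (c - 2)*(c + 4)*(c - 2)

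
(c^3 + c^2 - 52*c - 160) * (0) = 0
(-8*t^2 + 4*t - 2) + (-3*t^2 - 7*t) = -11*t^2 - 3*t - 2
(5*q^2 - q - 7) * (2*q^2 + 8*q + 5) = 10*q^4 + 38*q^3 + 3*q^2 - 61*q - 35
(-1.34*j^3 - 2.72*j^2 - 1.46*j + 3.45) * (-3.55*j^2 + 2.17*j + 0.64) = 4.757*j^5 + 6.7482*j^4 - 1.577*j^3 - 17.1565*j^2 + 6.5521*j + 2.208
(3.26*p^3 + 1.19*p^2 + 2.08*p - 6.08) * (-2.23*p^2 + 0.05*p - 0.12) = -7.2698*p^5 - 2.4907*p^4 - 4.9701*p^3 + 13.5196*p^2 - 0.5536*p + 0.7296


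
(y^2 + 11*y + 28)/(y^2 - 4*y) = (y^2 + 11*y + 28)/(y*(y - 4))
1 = 1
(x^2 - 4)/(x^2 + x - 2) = (x - 2)/(x - 1)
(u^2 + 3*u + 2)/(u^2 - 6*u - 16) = (u + 1)/(u - 8)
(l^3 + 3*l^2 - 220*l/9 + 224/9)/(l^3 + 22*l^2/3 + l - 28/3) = (9*l^2 - 36*l + 32)/(3*(3*l^2 + l - 4))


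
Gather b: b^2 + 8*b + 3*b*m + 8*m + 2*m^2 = b^2 + b*(3*m + 8) + 2*m^2 + 8*m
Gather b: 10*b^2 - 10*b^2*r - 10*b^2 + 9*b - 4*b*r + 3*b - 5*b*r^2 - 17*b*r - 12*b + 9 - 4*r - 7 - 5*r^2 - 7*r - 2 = -10*b^2*r + b*(-5*r^2 - 21*r) - 5*r^2 - 11*r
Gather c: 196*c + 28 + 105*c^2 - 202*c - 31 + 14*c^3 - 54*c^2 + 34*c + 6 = 14*c^3 + 51*c^2 + 28*c + 3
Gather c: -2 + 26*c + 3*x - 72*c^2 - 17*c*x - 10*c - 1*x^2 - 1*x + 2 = -72*c^2 + c*(16 - 17*x) - x^2 + 2*x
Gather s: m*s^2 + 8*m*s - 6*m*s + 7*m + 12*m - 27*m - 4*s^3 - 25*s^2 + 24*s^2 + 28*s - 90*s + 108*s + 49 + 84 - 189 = -8*m - 4*s^3 + s^2*(m - 1) + s*(2*m + 46) - 56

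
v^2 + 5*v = v*(v + 5)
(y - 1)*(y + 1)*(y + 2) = y^3 + 2*y^2 - y - 2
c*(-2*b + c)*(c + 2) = -2*b*c^2 - 4*b*c + c^3 + 2*c^2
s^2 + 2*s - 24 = (s - 4)*(s + 6)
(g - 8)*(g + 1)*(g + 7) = g^3 - 57*g - 56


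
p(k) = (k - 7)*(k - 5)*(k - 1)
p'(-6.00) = 311.00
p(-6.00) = -1001.00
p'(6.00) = -1.00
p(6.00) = -5.00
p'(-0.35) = 56.47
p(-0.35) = -53.09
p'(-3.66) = 182.35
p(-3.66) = -430.19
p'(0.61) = 32.26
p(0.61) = -10.94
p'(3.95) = -8.89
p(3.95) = 9.45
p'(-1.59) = 95.92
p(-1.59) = -146.61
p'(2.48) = 0.97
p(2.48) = 16.86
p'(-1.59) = 95.92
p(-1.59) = -146.61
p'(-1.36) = 87.91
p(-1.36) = -125.48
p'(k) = (k - 7)*(k - 5) + (k - 7)*(k - 1) + (k - 5)*(k - 1)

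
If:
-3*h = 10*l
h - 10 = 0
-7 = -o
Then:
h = 10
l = -3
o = 7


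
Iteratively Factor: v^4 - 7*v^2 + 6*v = (v)*(v^3 - 7*v + 6) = v*(v + 3)*(v^2 - 3*v + 2) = v*(v - 1)*(v + 3)*(v - 2)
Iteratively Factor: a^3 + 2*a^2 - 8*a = (a)*(a^2 + 2*a - 8) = a*(a + 4)*(a - 2)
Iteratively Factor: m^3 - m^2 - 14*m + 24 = (m - 3)*(m^2 + 2*m - 8) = (m - 3)*(m + 4)*(m - 2)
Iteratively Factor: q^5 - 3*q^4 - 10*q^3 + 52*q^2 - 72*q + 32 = (q + 4)*(q^4 - 7*q^3 + 18*q^2 - 20*q + 8) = (q - 2)*(q + 4)*(q^3 - 5*q^2 + 8*q - 4) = (q - 2)^2*(q + 4)*(q^2 - 3*q + 2) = (q - 2)^3*(q + 4)*(q - 1)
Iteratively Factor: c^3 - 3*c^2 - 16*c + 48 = (c - 3)*(c^2 - 16) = (c - 3)*(c + 4)*(c - 4)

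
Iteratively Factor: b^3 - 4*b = (b)*(b^2 - 4) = b*(b - 2)*(b + 2)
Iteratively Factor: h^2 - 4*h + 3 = (h - 1)*(h - 3)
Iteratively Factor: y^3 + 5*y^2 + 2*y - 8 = (y - 1)*(y^2 + 6*y + 8) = (y - 1)*(y + 2)*(y + 4)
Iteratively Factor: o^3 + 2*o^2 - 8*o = (o + 4)*(o^2 - 2*o) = o*(o + 4)*(o - 2)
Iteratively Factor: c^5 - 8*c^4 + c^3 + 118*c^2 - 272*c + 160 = (c - 4)*(c^4 - 4*c^3 - 15*c^2 + 58*c - 40) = (c - 4)*(c - 2)*(c^3 - 2*c^2 - 19*c + 20) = (c - 4)*(c - 2)*(c - 1)*(c^2 - c - 20) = (c - 4)*(c - 2)*(c - 1)*(c + 4)*(c - 5)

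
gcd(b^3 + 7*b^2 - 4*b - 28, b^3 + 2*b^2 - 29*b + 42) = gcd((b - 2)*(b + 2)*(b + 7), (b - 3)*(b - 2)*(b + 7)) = b^2 + 5*b - 14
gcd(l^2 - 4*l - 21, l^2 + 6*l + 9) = l + 3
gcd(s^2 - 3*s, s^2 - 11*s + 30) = 1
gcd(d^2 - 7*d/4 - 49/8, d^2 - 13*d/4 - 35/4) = d + 7/4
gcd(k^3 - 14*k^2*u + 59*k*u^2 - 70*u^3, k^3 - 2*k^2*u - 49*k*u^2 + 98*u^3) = k^2 - 9*k*u + 14*u^2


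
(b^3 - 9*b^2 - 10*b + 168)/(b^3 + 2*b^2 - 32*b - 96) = (b - 7)/(b + 4)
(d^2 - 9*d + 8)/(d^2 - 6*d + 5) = (d - 8)/(d - 5)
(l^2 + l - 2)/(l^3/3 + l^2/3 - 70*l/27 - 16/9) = 27*(l^2 + l - 2)/(9*l^3 + 9*l^2 - 70*l - 48)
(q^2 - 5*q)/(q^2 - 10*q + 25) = q/(q - 5)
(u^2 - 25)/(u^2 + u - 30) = (u + 5)/(u + 6)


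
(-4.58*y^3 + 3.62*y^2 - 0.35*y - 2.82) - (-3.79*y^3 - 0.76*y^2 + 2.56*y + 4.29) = -0.79*y^3 + 4.38*y^2 - 2.91*y - 7.11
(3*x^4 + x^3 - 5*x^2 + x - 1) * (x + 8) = 3*x^5 + 25*x^4 + 3*x^3 - 39*x^2 + 7*x - 8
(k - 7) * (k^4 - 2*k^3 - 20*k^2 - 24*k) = k^5 - 9*k^4 - 6*k^3 + 116*k^2 + 168*k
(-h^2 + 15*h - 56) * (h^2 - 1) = -h^4 + 15*h^3 - 55*h^2 - 15*h + 56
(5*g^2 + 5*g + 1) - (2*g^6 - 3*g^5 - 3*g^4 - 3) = -2*g^6 + 3*g^5 + 3*g^4 + 5*g^2 + 5*g + 4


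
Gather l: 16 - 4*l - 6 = 10 - 4*l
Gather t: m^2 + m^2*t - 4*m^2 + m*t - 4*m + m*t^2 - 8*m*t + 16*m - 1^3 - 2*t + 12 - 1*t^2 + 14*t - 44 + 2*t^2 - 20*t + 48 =-3*m^2 + 12*m + t^2*(m + 1) + t*(m^2 - 7*m - 8) + 15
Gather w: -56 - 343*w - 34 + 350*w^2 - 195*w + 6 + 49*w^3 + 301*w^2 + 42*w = 49*w^3 + 651*w^2 - 496*w - 84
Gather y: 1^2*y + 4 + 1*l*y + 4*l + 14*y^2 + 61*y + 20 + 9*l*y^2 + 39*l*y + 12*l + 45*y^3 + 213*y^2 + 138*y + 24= 16*l + 45*y^3 + y^2*(9*l + 227) + y*(40*l + 200) + 48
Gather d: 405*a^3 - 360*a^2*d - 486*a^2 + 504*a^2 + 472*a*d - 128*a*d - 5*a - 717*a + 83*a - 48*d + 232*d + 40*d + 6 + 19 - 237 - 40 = 405*a^3 + 18*a^2 - 639*a + d*(-360*a^2 + 344*a + 224) - 252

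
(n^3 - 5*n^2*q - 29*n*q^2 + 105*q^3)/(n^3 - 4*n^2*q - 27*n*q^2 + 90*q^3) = (-n + 7*q)/(-n + 6*q)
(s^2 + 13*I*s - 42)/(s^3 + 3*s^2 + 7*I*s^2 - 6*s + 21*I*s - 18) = (s + 7*I)/(s^2 + s*(3 + I) + 3*I)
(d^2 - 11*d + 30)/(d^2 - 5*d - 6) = (d - 5)/(d + 1)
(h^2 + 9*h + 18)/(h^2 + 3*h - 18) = (h + 3)/(h - 3)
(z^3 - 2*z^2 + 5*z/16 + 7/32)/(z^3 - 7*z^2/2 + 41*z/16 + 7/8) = (z - 1/2)/(z - 2)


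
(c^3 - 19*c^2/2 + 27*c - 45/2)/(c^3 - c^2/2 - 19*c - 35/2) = (2*c^2 - 9*c + 9)/(2*c^2 + 9*c + 7)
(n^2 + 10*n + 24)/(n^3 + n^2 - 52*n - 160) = (n + 6)/(n^2 - 3*n - 40)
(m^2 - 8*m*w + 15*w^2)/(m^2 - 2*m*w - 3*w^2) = (m - 5*w)/(m + w)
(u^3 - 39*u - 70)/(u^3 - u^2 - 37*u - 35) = (u + 2)/(u + 1)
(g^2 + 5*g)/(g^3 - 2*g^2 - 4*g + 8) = g*(g + 5)/(g^3 - 2*g^2 - 4*g + 8)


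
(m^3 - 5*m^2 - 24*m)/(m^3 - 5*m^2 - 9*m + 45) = m*(m - 8)/(m^2 - 8*m + 15)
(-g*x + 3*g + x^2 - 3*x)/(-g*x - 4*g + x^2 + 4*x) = (x - 3)/(x + 4)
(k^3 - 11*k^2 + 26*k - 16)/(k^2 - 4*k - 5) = (-k^3 + 11*k^2 - 26*k + 16)/(-k^2 + 4*k + 5)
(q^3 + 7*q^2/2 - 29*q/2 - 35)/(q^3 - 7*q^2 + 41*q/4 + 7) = 2*(q^2 + 7*q + 10)/(2*q^2 - 7*q - 4)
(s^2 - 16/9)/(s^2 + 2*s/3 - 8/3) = (s + 4/3)/(s + 2)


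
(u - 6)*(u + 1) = u^2 - 5*u - 6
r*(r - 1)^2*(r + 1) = r^4 - r^3 - r^2 + r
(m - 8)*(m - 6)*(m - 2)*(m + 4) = m^4 - 12*m^3 + 12*m^2 + 208*m - 384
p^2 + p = p*(p + 1)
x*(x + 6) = x^2 + 6*x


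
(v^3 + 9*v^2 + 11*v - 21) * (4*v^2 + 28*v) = 4*v^5 + 64*v^4 + 296*v^3 + 224*v^2 - 588*v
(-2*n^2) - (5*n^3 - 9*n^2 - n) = -5*n^3 + 7*n^2 + n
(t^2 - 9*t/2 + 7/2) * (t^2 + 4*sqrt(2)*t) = t^4 - 9*t^3/2 + 4*sqrt(2)*t^3 - 18*sqrt(2)*t^2 + 7*t^2/2 + 14*sqrt(2)*t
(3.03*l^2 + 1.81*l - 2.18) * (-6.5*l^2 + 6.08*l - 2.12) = -19.695*l^4 + 6.6574*l^3 + 18.7512*l^2 - 17.0916*l + 4.6216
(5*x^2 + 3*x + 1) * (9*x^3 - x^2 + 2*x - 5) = 45*x^5 + 22*x^4 + 16*x^3 - 20*x^2 - 13*x - 5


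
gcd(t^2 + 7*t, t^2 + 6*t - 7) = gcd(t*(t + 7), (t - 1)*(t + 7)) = t + 7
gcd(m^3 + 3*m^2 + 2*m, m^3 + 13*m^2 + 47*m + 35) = m + 1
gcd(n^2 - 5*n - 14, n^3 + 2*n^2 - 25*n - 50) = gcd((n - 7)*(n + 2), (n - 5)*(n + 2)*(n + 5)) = n + 2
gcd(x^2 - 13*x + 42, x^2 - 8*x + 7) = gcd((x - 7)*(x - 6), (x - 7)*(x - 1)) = x - 7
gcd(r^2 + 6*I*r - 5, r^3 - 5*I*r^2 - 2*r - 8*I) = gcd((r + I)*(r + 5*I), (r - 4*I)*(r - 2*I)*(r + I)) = r + I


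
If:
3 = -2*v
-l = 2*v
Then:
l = 3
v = -3/2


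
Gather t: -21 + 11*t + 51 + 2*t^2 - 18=2*t^2 + 11*t + 12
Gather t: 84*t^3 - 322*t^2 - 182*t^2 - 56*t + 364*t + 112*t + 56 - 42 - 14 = 84*t^3 - 504*t^2 + 420*t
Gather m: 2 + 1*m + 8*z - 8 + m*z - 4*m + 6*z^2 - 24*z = m*(z - 3) + 6*z^2 - 16*z - 6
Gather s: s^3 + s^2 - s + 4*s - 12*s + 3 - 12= s^3 + s^2 - 9*s - 9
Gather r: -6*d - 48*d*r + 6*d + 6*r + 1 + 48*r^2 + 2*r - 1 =48*r^2 + r*(8 - 48*d)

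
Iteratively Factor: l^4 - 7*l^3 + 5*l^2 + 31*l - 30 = (l - 1)*(l^3 - 6*l^2 - l + 30) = (l - 1)*(l + 2)*(l^2 - 8*l + 15) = (l - 5)*(l - 1)*(l + 2)*(l - 3)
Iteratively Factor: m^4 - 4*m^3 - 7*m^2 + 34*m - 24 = (m - 2)*(m^3 - 2*m^2 - 11*m + 12) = (m - 2)*(m - 1)*(m^2 - m - 12) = (m - 2)*(m - 1)*(m + 3)*(m - 4)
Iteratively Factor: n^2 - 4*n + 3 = (n - 3)*(n - 1)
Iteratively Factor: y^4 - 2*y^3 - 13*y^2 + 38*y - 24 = (y + 4)*(y^3 - 6*y^2 + 11*y - 6) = (y - 2)*(y + 4)*(y^2 - 4*y + 3) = (y - 3)*(y - 2)*(y + 4)*(y - 1)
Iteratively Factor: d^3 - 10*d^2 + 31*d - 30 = (d - 3)*(d^2 - 7*d + 10) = (d - 3)*(d - 2)*(d - 5)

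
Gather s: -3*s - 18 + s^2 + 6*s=s^2 + 3*s - 18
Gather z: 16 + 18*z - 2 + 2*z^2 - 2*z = 2*z^2 + 16*z + 14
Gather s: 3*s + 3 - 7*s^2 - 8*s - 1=-7*s^2 - 5*s + 2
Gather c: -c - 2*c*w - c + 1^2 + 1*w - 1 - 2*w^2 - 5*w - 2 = c*(-2*w - 2) - 2*w^2 - 4*w - 2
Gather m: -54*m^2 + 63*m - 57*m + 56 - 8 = -54*m^2 + 6*m + 48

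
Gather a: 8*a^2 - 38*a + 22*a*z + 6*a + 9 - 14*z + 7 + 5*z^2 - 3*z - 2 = 8*a^2 + a*(22*z - 32) + 5*z^2 - 17*z + 14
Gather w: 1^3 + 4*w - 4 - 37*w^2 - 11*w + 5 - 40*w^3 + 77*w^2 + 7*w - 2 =-40*w^3 + 40*w^2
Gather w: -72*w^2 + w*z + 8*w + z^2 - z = -72*w^2 + w*(z + 8) + z^2 - z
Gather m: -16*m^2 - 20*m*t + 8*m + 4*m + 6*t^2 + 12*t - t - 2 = -16*m^2 + m*(12 - 20*t) + 6*t^2 + 11*t - 2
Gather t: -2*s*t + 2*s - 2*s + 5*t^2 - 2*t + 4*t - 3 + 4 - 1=5*t^2 + t*(2 - 2*s)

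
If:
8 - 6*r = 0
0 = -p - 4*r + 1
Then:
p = -13/3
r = 4/3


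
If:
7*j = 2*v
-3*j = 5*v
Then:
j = 0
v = 0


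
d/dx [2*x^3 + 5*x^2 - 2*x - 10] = 6*x^2 + 10*x - 2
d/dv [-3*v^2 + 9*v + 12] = 9 - 6*v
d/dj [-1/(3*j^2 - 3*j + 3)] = (2*j - 1)/(3*(j^2 - j + 1)^2)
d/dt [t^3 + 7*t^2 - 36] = t*(3*t + 14)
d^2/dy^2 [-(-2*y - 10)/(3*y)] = 20/(3*y^3)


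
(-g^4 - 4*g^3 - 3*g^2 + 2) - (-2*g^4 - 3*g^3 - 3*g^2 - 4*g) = g^4 - g^3 + 4*g + 2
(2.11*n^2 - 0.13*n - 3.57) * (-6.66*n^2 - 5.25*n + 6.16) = -14.0526*n^4 - 10.2117*n^3 + 37.4563*n^2 + 17.9417*n - 21.9912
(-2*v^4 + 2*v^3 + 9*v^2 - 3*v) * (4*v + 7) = -8*v^5 - 6*v^4 + 50*v^3 + 51*v^2 - 21*v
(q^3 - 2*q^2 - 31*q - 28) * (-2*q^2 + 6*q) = -2*q^5 + 10*q^4 + 50*q^3 - 130*q^2 - 168*q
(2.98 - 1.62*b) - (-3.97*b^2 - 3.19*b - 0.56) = 3.97*b^2 + 1.57*b + 3.54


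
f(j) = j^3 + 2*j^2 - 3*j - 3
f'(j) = 3*j^2 + 4*j - 3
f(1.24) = -1.74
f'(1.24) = 6.57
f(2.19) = 10.53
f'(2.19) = 20.15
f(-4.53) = -41.33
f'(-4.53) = 40.44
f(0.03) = -3.09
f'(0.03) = -2.88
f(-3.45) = -9.91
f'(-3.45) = 18.91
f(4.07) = 85.34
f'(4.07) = 62.97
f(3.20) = 40.65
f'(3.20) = 40.52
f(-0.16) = -2.47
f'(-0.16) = -3.56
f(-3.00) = -3.00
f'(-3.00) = 12.00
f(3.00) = 33.00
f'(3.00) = 36.00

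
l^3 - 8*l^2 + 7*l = l*(l - 7)*(l - 1)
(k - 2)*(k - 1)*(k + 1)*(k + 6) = k^4 + 4*k^3 - 13*k^2 - 4*k + 12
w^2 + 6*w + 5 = (w + 1)*(w + 5)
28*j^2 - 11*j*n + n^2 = (-7*j + n)*(-4*j + n)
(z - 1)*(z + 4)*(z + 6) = z^3 + 9*z^2 + 14*z - 24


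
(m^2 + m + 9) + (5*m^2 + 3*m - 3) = 6*m^2 + 4*m + 6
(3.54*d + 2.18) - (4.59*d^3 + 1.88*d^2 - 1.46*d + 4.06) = -4.59*d^3 - 1.88*d^2 + 5.0*d - 1.88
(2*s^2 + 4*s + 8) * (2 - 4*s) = -8*s^3 - 12*s^2 - 24*s + 16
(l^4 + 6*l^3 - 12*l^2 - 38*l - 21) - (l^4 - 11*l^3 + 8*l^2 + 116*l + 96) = 17*l^3 - 20*l^2 - 154*l - 117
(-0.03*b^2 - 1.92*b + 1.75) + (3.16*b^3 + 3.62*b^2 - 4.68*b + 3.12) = 3.16*b^3 + 3.59*b^2 - 6.6*b + 4.87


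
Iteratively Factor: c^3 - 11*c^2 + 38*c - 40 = (c - 5)*(c^2 - 6*c + 8) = (c - 5)*(c - 4)*(c - 2)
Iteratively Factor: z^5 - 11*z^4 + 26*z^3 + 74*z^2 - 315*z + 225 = (z - 5)*(z^4 - 6*z^3 - 4*z^2 + 54*z - 45) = (z - 5)*(z + 3)*(z^3 - 9*z^2 + 23*z - 15) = (z - 5)^2*(z + 3)*(z^2 - 4*z + 3) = (z - 5)^2*(z - 1)*(z + 3)*(z - 3)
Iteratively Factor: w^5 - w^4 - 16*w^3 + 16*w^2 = (w - 1)*(w^4 - 16*w^2) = (w - 4)*(w - 1)*(w^3 + 4*w^2) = (w - 4)*(w - 1)*(w + 4)*(w^2) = w*(w - 4)*(w - 1)*(w + 4)*(w)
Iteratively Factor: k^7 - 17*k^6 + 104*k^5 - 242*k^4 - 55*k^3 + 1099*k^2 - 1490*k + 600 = (k - 3)*(k^6 - 14*k^5 + 62*k^4 - 56*k^3 - 223*k^2 + 430*k - 200) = (k - 5)*(k - 3)*(k^5 - 9*k^4 + 17*k^3 + 29*k^2 - 78*k + 40) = (k - 5)^2*(k - 3)*(k^4 - 4*k^3 - 3*k^2 + 14*k - 8) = (k - 5)^2*(k - 3)*(k - 1)*(k^3 - 3*k^2 - 6*k + 8) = (k - 5)^2*(k - 3)*(k - 1)^2*(k^2 - 2*k - 8) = (k - 5)^2*(k - 4)*(k - 3)*(k - 1)^2*(k + 2)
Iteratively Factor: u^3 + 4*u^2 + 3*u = (u + 1)*(u^2 + 3*u) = (u + 1)*(u + 3)*(u)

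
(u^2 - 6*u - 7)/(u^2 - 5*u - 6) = (u - 7)/(u - 6)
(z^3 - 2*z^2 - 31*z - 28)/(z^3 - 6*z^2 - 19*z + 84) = (z + 1)/(z - 3)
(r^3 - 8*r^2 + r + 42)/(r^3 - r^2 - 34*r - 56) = (r - 3)/(r + 4)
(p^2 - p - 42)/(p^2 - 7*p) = (p + 6)/p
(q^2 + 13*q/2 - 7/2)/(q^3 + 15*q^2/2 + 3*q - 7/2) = 1/(q + 1)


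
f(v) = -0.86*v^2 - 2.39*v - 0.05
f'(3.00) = -7.55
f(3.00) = -14.96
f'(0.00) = -2.39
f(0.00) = -0.05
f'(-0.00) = -2.39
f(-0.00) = -0.05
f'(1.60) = -5.14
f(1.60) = -6.08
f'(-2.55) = 2.00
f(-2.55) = 0.45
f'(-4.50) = 5.35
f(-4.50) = -6.71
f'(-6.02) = 7.96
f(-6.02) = -16.83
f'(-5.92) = 7.79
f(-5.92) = -16.04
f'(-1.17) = -0.38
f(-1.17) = 1.57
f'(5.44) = -11.75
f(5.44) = -38.50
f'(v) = -1.72*v - 2.39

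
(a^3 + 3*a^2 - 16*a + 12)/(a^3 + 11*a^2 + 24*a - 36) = (a - 2)/(a + 6)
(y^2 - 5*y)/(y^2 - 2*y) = (y - 5)/(y - 2)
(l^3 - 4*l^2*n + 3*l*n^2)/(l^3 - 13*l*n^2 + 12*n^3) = l/(l + 4*n)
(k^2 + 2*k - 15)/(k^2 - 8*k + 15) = (k + 5)/(k - 5)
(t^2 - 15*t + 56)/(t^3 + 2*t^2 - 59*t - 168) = (t - 7)/(t^2 + 10*t + 21)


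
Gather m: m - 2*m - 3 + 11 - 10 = -m - 2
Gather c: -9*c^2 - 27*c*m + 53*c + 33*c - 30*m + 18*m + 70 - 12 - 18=-9*c^2 + c*(86 - 27*m) - 12*m + 40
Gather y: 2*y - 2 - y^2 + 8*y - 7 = -y^2 + 10*y - 9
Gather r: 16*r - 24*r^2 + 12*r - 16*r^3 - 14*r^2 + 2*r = -16*r^3 - 38*r^2 + 30*r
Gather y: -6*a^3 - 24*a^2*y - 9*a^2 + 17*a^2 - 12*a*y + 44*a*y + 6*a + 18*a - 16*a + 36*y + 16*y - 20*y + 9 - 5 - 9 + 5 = -6*a^3 + 8*a^2 + 8*a + y*(-24*a^2 + 32*a + 32)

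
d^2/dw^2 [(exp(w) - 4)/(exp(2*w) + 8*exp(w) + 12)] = (exp(4*w) - 24*exp(3*w) - 168*exp(2*w) - 160*exp(w) + 528)*exp(w)/(exp(6*w) + 24*exp(5*w) + 228*exp(4*w) + 1088*exp(3*w) + 2736*exp(2*w) + 3456*exp(w) + 1728)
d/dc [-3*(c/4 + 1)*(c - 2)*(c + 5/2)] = -9*c^2/4 - 27*c/4 + 9/4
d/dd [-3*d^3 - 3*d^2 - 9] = 3*d*(-3*d - 2)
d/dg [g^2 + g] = 2*g + 1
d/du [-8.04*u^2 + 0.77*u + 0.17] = 0.77 - 16.08*u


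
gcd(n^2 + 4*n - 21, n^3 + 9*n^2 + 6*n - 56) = n + 7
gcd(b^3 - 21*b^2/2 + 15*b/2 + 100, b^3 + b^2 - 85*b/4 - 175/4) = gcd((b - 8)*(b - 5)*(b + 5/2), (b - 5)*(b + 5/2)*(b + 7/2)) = b^2 - 5*b/2 - 25/2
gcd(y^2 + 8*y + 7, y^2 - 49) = y + 7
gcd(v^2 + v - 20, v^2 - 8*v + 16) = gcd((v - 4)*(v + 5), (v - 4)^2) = v - 4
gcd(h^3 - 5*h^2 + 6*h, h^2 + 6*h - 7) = 1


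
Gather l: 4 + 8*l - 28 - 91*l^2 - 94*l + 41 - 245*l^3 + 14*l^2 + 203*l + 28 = -245*l^3 - 77*l^2 + 117*l + 45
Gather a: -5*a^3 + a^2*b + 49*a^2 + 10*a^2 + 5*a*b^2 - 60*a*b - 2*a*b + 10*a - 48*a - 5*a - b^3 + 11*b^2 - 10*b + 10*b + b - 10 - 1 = -5*a^3 + a^2*(b + 59) + a*(5*b^2 - 62*b - 43) - b^3 + 11*b^2 + b - 11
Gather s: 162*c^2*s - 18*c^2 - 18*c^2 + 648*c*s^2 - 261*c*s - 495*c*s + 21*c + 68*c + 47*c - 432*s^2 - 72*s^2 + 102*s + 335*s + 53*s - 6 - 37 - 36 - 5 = -36*c^2 + 136*c + s^2*(648*c - 504) + s*(162*c^2 - 756*c + 490) - 84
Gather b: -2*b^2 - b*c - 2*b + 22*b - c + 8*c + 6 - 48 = -2*b^2 + b*(20 - c) + 7*c - 42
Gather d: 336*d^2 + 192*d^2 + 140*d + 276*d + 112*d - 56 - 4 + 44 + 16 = 528*d^2 + 528*d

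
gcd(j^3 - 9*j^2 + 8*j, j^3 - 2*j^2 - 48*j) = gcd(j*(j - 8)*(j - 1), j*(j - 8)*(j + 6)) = j^2 - 8*j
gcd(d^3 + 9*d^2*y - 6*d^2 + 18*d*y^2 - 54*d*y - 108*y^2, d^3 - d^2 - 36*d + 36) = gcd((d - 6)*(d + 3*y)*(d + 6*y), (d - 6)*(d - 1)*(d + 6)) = d - 6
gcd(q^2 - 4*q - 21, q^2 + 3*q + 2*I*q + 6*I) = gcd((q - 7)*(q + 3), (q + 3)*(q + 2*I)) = q + 3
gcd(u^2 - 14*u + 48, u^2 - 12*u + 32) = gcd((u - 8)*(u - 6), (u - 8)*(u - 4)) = u - 8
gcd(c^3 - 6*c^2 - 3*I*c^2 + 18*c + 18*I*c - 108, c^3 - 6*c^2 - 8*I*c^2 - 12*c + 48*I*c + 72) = c^2 + c*(-6 - 6*I) + 36*I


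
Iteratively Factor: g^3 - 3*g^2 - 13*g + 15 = (g - 1)*(g^2 - 2*g - 15) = (g - 1)*(g + 3)*(g - 5)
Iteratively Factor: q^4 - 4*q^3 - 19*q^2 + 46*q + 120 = (q - 4)*(q^3 - 19*q - 30) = (q - 4)*(q + 3)*(q^2 - 3*q - 10) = (q - 4)*(q + 2)*(q + 3)*(q - 5)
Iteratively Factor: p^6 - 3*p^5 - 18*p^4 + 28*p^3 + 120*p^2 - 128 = (p + 2)*(p^5 - 5*p^4 - 8*p^3 + 44*p^2 + 32*p - 64) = (p - 4)*(p + 2)*(p^4 - p^3 - 12*p^2 - 4*p + 16) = (p - 4)^2*(p + 2)*(p^3 + 3*p^2 - 4) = (p - 4)^2*(p - 1)*(p + 2)*(p^2 + 4*p + 4) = (p - 4)^2*(p - 1)*(p + 2)^2*(p + 2)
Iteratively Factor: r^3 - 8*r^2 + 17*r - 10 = (r - 1)*(r^2 - 7*r + 10) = (r - 5)*(r - 1)*(r - 2)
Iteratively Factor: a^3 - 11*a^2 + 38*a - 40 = (a - 5)*(a^2 - 6*a + 8) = (a - 5)*(a - 4)*(a - 2)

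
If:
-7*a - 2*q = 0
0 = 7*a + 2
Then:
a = -2/7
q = 1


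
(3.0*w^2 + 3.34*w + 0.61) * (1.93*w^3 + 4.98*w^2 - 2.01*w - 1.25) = 5.79*w^5 + 21.3862*w^4 + 11.7805*w^3 - 7.4256*w^2 - 5.4011*w - 0.7625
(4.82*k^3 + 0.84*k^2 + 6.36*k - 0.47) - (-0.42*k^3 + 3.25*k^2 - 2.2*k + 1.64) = 5.24*k^3 - 2.41*k^2 + 8.56*k - 2.11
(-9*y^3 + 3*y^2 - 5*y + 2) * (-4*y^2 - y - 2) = 36*y^5 - 3*y^4 + 35*y^3 - 9*y^2 + 8*y - 4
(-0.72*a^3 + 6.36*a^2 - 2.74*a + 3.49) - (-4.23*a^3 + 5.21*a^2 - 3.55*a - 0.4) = 3.51*a^3 + 1.15*a^2 + 0.81*a + 3.89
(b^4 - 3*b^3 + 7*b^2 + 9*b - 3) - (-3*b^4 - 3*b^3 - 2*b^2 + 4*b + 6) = 4*b^4 + 9*b^2 + 5*b - 9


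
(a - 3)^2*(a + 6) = a^3 - 27*a + 54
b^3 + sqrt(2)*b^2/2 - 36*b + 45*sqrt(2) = (b - 3*sqrt(2))*(b - 3*sqrt(2)/2)*(b + 5*sqrt(2))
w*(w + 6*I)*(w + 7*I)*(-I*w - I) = -I*w^4 + 13*w^3 - I*w^3 + 13*w^2 + 42*I*w^2 + 42*I*w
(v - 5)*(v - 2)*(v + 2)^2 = v^4 - 3*v^3 - 14*v^2 + 12*v + 40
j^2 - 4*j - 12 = (j - 6)*(j + 2)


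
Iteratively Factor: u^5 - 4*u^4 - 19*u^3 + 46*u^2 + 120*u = (u - 4)*(u^4 - 19*u^2 - 30*u) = (u - 4)*(u + 3)*(u^3 - 3*u^2 - 10*u) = (u - 4)*(u + 2)*(u + 3)*(u^2 - 5*u) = u*(u - 4)*(u + 2)*(u + 3)*(u - 5)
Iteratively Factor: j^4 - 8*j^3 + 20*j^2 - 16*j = (j - 4)*(j^3 - 4*j^2 + 4*j) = j*(j - 4)*(j^2 - 4*j + 4) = j*(j - 4)*(j - 2)*(j - 2)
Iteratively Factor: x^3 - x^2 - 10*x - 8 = (x + 1)*(x^2 - 2*x - 8) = (x - 4)*(x + 1)*(x + 2)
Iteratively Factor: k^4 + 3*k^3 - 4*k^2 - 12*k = (k)*(k^3 + 3*k^2 - 4*k - 12) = k*(k + 2)*(k^2 + k - 6) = k*(k + 2)*(k + 3)*(k - 2)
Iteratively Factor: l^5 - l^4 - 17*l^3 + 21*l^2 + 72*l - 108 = (l - 2)*(l^4 + l^3 - 15*l^2 - 9*l + 54) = (l - 2)*(l + 3)*(l^3 - 2*l^2 - 9*l + 18) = (l - 2)*(l + 3)^2*(l^2 - 5*l + 6) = (l - 3)*(l - 2)*(l + 3)^2*(l - 2)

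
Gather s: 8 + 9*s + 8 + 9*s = 18*s + 16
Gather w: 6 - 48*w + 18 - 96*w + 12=36 - 144*w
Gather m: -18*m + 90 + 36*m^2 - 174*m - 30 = 36*m^2 - 192*m + 60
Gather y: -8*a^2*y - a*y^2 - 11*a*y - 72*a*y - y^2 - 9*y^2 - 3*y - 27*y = y^2*(-a - 10) + y*(-8*a^2 - 83*a - 30)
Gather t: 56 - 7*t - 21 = 35 - 7*t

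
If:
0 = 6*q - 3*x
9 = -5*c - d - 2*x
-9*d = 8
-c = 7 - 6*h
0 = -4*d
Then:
No Solution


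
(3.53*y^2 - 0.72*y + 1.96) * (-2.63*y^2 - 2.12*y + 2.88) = -9.2839*y^4 - 5.59*y^3 + 6.538*y^2 - 6.2288*y + 5.6448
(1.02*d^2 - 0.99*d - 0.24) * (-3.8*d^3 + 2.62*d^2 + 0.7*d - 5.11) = -3.876*d^5 + 6.4344*d^4 - 0.9678*d^3 - 6.534*d^2 + 4.8909*d + 1.2264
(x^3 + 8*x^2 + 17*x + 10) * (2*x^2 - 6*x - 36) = 2*x^5 + 10*x^4 - 50*x^3 - 370*x^2 - 672*x - 360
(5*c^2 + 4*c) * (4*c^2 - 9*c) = 20*c^4 - 29*c^3 - 36*c^2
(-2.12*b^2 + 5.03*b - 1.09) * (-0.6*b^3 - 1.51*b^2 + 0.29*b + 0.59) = 1.272*b^5 + 0.1832*b^4 - 7.5561*b^3 + 1.8538*b^2 + 2.6516*b - 0.6431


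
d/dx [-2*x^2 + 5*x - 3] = 5 - 4*x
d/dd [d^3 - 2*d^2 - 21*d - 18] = 3*d^2 - 4*d - 21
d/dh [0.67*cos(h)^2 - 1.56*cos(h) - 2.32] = (1.56 - 1.34*cos(h))*sin(h)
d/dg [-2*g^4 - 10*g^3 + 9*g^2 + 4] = 2*g*(-4*g^2 - 15*g + 9)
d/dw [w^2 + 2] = 2*w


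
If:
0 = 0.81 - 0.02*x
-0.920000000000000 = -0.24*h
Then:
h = 3.83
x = 40.50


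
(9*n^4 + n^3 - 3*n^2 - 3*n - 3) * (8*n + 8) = 72*n^5 + 80*n^4 - 16*n^3 - 48*n^2 - 48*n - 24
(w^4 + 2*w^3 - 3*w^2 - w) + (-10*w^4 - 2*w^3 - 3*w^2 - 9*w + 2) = -9*w^4 - 6*w^2 - 10*w + 2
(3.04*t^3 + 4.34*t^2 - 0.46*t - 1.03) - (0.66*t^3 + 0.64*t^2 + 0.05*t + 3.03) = 2.38*t^3 + 3.7*t^2 - 0.51*t - 4.06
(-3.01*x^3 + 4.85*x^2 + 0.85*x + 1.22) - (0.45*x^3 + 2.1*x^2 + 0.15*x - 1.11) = -3.46*x^3 + 2.75*x^2 + 0.7*x + 2.33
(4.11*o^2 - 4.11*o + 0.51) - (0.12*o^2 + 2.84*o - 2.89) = 3.99*o^2 - 6.95*o + 3.4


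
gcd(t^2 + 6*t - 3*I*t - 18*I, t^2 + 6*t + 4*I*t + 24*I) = t + 6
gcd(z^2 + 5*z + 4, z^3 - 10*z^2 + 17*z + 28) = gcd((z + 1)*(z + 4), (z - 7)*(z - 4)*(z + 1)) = z + 1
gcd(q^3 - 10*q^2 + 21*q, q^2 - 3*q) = q^2 - 3*q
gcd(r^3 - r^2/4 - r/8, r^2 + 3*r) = r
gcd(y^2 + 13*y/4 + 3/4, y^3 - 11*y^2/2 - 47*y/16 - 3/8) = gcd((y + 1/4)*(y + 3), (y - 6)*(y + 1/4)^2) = y + 1/4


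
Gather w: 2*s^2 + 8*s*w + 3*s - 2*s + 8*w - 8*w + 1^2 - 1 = 2*s^2 + 8*s*w + s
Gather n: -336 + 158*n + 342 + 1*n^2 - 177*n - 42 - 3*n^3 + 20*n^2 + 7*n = -3*n^3 + 21*n^2 - 12*n - 36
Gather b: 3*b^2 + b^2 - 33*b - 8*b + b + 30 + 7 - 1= 4*b^2 - 40*b + 36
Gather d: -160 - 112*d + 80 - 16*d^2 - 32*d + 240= -16*d^2 - 144*d + 160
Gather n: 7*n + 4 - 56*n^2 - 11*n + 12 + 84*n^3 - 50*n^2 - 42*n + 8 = 84*n^3 - 106*n^2 - 46*n + 24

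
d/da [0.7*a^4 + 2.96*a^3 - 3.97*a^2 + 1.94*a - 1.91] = 2.8*a^3 + 8.88*a^2 - 7.94*a + 1.94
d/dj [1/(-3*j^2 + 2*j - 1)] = 2*(3*j - 1)/(3*j^2 - 2*j + 1)^2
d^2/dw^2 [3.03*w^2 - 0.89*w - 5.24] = 6.06000000000000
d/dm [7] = 0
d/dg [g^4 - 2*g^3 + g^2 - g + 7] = 4*g^3 - 6*g^2 + 2*g - 1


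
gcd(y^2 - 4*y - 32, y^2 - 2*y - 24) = y + 4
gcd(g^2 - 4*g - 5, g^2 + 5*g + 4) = g + 1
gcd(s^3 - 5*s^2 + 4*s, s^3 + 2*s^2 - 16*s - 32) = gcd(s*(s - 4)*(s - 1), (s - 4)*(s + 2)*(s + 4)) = s - 4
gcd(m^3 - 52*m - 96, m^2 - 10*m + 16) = m - 8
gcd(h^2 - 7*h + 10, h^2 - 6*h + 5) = h - 5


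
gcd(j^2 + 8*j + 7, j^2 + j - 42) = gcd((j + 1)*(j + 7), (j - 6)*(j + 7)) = j + 7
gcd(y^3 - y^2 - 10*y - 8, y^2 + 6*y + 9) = 1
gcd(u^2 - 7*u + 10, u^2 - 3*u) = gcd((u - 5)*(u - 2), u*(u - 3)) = 1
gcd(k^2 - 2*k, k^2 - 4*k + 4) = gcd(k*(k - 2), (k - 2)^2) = k - 2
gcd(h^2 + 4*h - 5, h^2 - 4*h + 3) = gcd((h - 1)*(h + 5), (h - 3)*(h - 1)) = h - 1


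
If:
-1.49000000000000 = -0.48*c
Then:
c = 3.10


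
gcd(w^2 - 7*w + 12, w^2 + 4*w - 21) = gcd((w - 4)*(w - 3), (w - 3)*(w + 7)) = w - 3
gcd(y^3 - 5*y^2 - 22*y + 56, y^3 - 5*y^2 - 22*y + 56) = y^3 - 5*y^2 - 22*y + 56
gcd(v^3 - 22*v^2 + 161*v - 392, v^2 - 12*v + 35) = v - 7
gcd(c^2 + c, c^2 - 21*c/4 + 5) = 1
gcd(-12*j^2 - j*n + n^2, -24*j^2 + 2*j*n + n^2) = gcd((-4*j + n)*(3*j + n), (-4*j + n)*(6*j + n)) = 4*j - n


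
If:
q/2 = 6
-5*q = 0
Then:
No Solution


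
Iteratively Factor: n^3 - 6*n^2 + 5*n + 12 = (n - 4)*(n^2 - 2*n - 3) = (n - 4)*(n - 3)*(n + 1)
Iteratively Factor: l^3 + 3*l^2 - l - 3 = (l + 3)*(l^2 - 1) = (l - 1)*(l + 3)*(l + 1)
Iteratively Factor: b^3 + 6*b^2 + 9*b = (b + 3)*(b^2 + 3*b) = (b + 3)^2*(b)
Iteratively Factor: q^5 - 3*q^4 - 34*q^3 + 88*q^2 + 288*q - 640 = (q - 4)*(q^4 + q^3 - 30*q^2 - 32*q + 160) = (q - 4)*(q + 4)*(q^3 - 3*q^2 - 18*q + 40) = (q - 5)*(q - 4)*(q + 4)*(q^2 + 2*q - 8) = (q - 5)*(q - 4)*(q + 4)^2*(q - 2)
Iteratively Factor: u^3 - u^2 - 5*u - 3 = (u + 1)*(u^2 - 2*u - 3) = (u - 3)*(u + 1)*(u + 1)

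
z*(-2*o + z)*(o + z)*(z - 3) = -2*o^2*z^2 + 6*o^2*z - o*z^3 + 3*o*z^2 + z^4 - 3*z^3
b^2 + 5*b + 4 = (b + 1)*(b + 4)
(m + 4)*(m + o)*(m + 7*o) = m^3 + 8*m^2*o + 4*m^2 + 7*m*o^2 + 32*m*o + 28*o^2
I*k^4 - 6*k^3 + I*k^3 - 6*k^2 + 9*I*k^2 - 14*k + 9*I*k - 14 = (k - 2*I)*(k + I)*(k + 7*I)*(I*k + I)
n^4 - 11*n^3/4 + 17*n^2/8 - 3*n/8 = n*(n - 3/2)*(n - 1)*(n - 1/4)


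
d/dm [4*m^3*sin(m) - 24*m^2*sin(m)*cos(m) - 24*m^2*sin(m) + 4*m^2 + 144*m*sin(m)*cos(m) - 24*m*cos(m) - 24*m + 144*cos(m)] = 4*m^3*cos(m) + 12*m^2*sin(m) - 24*m^2*cos(m) - 24*m^2*cos(2*m) - 24*m*sin(m) - 24*m*sin(2*m) + 144*m*cos(2*m) + 8*m - 144*sin(m) + 72*sin(2*m) - 24*cos(m) - 24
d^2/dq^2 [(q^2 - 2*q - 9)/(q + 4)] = 30/(q^3 + 12*q^2 + 48*q + 64)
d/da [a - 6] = 1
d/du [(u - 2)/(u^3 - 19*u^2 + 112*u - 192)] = (-2*u^2 + 9*u - 4)/(u^5 - 30*u^4 + 345*u^3 - 1880*u^2 + 4800*u - 4608)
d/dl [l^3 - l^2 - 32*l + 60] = 3*l^2 - 2*l - 32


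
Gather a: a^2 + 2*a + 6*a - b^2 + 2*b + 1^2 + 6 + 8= a^2 + 8*a - b^2 + 2*b + 15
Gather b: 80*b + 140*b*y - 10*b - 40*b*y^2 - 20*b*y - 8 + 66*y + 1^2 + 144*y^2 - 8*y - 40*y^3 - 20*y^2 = b*(-40*y^2 + 120*y + 70) - 40*y^3 + 124*y^2 + 58*y - 7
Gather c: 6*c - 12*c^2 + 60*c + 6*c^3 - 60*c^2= 6*c^3 - 72*c^2 + 66*c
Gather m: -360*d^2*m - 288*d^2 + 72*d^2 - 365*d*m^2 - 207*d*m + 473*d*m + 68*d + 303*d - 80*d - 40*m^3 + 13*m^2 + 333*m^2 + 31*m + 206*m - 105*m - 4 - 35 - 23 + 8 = -216*d^2 + 291*d - 40*m^3 + m^2*(346 - 365*d) + m*(-360*d^2 + 266*d + 132) - 54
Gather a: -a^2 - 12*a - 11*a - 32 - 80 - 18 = -a^2 - 23*a - 130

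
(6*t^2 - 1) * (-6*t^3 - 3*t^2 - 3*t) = -36*t^5 - 18*t^4 - 12*t^3 + 3*t^2 + 3*t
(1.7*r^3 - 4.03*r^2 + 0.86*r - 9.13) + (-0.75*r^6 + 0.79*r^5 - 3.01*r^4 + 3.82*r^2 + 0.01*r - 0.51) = -0.75*r^6 + 0.79*r^5 - 3.01*r^4 + 1.7*r^3 - 0.21*r^2 + 0.87*r - 9.64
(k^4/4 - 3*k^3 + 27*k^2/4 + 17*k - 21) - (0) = k^4/4 - 3*k^3 + 27*k^2/4 + 17*k - 21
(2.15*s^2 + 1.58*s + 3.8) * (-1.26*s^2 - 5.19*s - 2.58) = -2.709*s^4 - 13.1493*s^3 - 18.5352*s^2 - 23.7984*s - 9.804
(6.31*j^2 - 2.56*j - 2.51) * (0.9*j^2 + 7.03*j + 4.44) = 5.679*j^4 + 42.0553*j^3 + 7.7606*j^2 - 29.0117*j - 11.1444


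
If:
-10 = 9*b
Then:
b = -10/9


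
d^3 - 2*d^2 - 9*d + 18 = (d - 3)*(d - 2)*(d + 3)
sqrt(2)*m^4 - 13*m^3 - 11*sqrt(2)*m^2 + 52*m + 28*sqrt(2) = (m - 2)*(m + 2)*(m - 7*sqrt(2))*(sqrt(2)*m + 1)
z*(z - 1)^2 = z^3 - 2*z^2 + z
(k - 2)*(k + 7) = k^2 + 5*k - 14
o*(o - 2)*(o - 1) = o^3 - 3*o^2 + 2*o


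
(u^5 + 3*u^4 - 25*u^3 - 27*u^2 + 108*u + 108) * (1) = u^5 + 3*u^4 - 25*u^3 - 27*u^2 + 108*u + 108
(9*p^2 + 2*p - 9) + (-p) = 9*p^2 + p - 9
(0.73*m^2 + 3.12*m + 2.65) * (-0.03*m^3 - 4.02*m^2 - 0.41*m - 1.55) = -0.0219*m^5 - 3.0282*m^4 - 12.9212*m^3 - 13.0637*m^2 - 5.9225*m - 4.1075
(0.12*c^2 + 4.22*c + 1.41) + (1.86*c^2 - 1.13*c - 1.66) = 1.98*c^2 + 3.09*c - 0.25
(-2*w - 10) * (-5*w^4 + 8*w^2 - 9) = 10*w^5 + 50*w^4 - 16*w^3 - 80*w^2 + 18*w + 90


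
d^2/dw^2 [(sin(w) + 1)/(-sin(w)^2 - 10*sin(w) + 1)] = (sin(w)^5 - 6*sin(w)^4 + 34*sin(w)^3 + 108*sin(w)^2 - 55*sin(w) - 222)/(10*sin(w) - cos(w)^2)^3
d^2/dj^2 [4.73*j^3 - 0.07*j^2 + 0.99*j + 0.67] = 28.38*j - 0.14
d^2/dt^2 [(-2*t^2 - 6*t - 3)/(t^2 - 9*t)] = 6*(-8*t^3 - 3*t^2 + 27*t - 81)/(t^3*(t^3 - 27*t^2 + 243*t - 729))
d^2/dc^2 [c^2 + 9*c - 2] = 2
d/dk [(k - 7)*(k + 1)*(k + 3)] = 3*k^2 - 6*k - 25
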